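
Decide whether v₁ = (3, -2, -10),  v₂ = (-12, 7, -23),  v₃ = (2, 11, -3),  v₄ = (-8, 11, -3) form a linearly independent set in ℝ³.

linearly dependent

There are 4 vectors in a 3-dimensional space, so they cannot be linearly independent.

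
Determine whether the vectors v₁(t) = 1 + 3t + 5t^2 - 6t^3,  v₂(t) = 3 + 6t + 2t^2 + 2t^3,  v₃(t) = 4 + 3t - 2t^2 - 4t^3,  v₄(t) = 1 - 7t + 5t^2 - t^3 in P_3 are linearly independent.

linearly independent

Write each element as a coordinate vector in ℝ⁴ using {1, t, …, t^3}.
Place the vectors as rows of a 4×4 matrix and reduce to echelon form.
The reduction yields 4 nonzero rows, so the rank is 4.
Since rank = 4 (the number of vectors), the set is linearly independent.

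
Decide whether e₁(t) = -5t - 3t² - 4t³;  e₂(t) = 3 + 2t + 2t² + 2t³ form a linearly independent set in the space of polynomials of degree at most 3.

linearly independent

Write each element as a coordinate vector in ℝ⁴ using {1, t, …, t³}.
Row-reduce the matrix whose columns are e₁, e₂.
The reduction yields 2 nonzero rows, so the rank is 2.
Since rank = 2 (the number of vectors), the set is linearly independent.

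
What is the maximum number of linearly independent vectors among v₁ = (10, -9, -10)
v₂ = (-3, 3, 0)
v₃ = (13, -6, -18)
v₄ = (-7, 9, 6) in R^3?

3

Apply Gaussian elimination to the matrix whose rows are v₁, v₂, v₃, v₄.
There are 3 pivot columns, so rank = 3.
(With 4 elements in a 3-dimensional space the rank is at most 3.)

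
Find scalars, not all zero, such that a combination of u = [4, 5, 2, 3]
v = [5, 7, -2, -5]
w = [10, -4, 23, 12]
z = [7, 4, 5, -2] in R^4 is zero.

Write the vectors as columns of a matrix and find a nonzero vector in its null space.
The free variable yields coefficients (1, -3, -1, 3) (any nonzero multiple also works).

u - 3v - w + 3z = 0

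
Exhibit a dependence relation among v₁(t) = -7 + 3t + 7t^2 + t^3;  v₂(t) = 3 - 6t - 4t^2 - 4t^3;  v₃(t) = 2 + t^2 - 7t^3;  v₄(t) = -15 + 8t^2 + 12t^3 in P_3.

2v₁ + v₂ - 2v₃ - v₄ = 0

Write each element as a vector in ℝ⁴ using {1, t, …, t^3}.
Solve the homogeneous system with v₁, v₂, v₃, v₄ as columns by row-reducing the coefficient matrix.
The free variable yields coefficients (2, 1, -2, -1) (any nonzero multiple also works).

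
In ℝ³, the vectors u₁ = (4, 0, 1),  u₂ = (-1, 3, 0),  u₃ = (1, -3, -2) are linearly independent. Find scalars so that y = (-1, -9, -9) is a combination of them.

Solve the system with u₁, u₂, u₃ as columns and y as the right-hand side.
Back-substitution yields (α₁, α₂, α₃) = (-1, 1, 4).

y = -u₁ + u₂ + 4u₃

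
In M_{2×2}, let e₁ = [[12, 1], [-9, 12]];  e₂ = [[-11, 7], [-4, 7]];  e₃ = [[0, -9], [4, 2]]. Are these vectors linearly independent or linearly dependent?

linearly independent

Take coordinates with respect to the standard basis {E₁₁, E₁₂, E₂₁, E₂₂}.
Row-reduce the matrix whose columns are e₁, e₂, e₃.
The reduction yields 3 nonzero rows, so the rank is 3.
Since rank = 3 (the number of vectors), the set is linearly independent.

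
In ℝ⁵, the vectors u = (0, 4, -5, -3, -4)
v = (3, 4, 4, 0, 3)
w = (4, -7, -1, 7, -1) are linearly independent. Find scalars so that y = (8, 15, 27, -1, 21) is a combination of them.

y = -2u + 4v - w

Solve the system with u, v, w as columns and y as the right-hand side.
Back-substitution yields (α₁, α₂, α₃) = (-2, 4, -1).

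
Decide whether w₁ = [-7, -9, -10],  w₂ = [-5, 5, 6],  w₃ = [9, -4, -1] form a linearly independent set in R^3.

Row-reduce the matrix whose columns are w₁, w₂, w₃.
The reduction yields 3 nonzero rows, so the rank is 3.
Since rank = 3 (the number of vectors), the set is linearly independent.

linearly independent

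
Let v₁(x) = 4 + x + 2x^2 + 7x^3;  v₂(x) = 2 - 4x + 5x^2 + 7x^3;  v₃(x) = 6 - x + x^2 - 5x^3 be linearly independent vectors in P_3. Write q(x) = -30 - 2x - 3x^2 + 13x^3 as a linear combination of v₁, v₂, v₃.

q = -2v₁ + v₂ - 4v₃

Identify each element with its coordinate vector in ℝ⁴ via {1, x, …, x^3}.
Solve the system with v₁, v₂, v₃ as columns and q as the right-hand side.
Back-substitution yields (c₁, c₂, c₃) = (-2, 1, -4).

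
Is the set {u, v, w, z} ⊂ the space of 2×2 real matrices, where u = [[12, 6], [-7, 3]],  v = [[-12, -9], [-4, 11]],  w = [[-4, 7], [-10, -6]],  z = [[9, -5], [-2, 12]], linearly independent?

linearly independent

Take coordinates with respect to the standard basis {E₁₁, E₁₂, E₂₁, E₂₂}.
The matrix [u|v|w|z] has determinant -5713.
A nonzero determinant means the columns are linearly independent.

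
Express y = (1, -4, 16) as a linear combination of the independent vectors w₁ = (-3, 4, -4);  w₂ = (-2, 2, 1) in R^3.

y = -3w₁ + 4w₂

Write y = c₁w₁ + c₂w₂ and equate components.
Row-reducing the augmented matrix gives the unique coefficients (c₁, c₂) = (-3, 4).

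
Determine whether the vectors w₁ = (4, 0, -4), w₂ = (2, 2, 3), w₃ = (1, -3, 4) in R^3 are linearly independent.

linearly independent

The matrix [w₁|w₂|w₃] has determinant 100.
A nonzero determinant means the columns are linearly independent.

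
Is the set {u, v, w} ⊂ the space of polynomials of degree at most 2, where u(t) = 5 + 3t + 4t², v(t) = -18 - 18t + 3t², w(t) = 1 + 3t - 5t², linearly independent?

Take coordinates with respect to the standard basis {1, t, t²}.
The matrix [u|v|w] has determinant 0.
A zero determinant means the columns are linearly dependent.
Indeed 3u + v + 3w = 0.

linearly dependent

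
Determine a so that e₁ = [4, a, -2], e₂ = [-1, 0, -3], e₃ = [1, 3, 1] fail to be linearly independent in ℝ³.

a = 21

Dependence holds iff the 3×3 matrix [e₁ e₂ e₃] is singular.
The determinant works out to 42 - 2*a.
Solving 42 - 2*a = 0 yields a = 21.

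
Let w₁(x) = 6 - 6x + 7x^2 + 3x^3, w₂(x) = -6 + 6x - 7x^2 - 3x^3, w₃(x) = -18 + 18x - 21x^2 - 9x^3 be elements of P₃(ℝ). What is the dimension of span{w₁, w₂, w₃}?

1

Represent each element by its coordinate vector in ℝ⁴.
Put the 4×3 matrix [w₁|w₂|w₃] into echelon form.
Reduction leaves 1 leading entry, giving rank 1.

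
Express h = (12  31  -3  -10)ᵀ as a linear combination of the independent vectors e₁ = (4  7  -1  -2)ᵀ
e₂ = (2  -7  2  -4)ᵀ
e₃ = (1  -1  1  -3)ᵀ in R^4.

Set up the augmented matrix [e₁ | e₂ | e₃ | h] and row-reduce.
Row-reducing the augmented matrix gives the unique coefficients (α₁, α₂, α₃) = (3, -2, 4).

h = 3e₁ - 2e₂ + 4e₃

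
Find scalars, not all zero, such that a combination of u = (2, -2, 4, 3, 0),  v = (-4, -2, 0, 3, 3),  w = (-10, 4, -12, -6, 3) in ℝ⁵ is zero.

3u - v + w = 0

Write the vectors as columns of a matrix and find a nonzero vector in its null space.
One solution (up to scaling) is (3, -1, 1).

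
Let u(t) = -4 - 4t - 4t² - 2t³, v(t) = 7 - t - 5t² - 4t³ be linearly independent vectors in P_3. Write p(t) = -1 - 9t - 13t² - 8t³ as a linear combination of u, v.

p = 2u + v

Work in coordinates with respect to the standard basis {1, t, …, t³}.
Write p = a₁u + a₂v and equate components.
Back-substitution yields (a₁, a₂) = (2, 1).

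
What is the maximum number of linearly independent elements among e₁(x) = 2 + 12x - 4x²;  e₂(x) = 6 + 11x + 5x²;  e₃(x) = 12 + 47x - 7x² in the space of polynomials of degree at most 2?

2

Represent each element by its coordinate vector in ℝ³.
Apply Gaussian elimination to the matrix whose rows are e₁, e₂, e₃.
The echelon form has 2 nonzero rows, so the rank is 2.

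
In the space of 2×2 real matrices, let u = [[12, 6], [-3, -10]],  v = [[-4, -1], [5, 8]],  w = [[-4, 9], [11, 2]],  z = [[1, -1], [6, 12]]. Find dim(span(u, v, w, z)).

dim = 4

Represent each element by its coordinate vector in ℝ⁴.
Apply Gaussian elimination to the matrix whose rows are u, v, w, z.
Exactly 4 pivots survive; hence the rank is 4.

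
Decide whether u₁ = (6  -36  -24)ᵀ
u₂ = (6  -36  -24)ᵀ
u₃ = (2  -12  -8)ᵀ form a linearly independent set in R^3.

One vector is a scalar multiple of another, so the set is dependent.

linearly dependent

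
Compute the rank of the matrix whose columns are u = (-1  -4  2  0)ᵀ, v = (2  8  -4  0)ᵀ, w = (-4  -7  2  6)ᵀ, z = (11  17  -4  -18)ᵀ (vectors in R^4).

rank 2

Form the matrix with u, v, w, z as columns and reduce.
Reduction leaves 2 leading entries, giving rank 2.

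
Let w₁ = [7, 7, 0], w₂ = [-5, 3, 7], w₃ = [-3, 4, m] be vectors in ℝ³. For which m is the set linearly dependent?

Dependence holds iff the 3×3 matrix [w₁ w₂ w₃] is singular.
Cofactor expansion gives det = 56*m - 343.
Setting this to zero gives m = 49/8.

m = 49/8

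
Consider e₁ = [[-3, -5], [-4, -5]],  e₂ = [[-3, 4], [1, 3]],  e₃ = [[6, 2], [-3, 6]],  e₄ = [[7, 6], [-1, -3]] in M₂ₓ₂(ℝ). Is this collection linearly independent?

Take coordinates with respect to the standard basis {E₁₁, E₁₂, E₂₁, E₂₂}.
Form the 4×4 matrix with these as columns; its determinant is -2308.
A nonzero determinant means the columns are linearly independent.

linearly independent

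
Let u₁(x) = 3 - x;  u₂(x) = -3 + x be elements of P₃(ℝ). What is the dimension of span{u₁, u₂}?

Pass to coordinate vectors with respect to the basis {1, x, …, x³}.
Apply Gaussian elimination to the matrix whose rows are u₁, u₂.
There is 1 pivot column, so rank = 1.

1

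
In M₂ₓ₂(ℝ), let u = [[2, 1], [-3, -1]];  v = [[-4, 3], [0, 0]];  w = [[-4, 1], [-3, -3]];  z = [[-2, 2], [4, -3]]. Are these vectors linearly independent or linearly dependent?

Take coordinates with respect to the standard basis {E₁₁, E₁₂, E₂₁, E₂₂}.
Form the 4×4 matrix with these as columns; its determinant is 326.
A nonzero determinant means the columns are linearly independent.

linearly independent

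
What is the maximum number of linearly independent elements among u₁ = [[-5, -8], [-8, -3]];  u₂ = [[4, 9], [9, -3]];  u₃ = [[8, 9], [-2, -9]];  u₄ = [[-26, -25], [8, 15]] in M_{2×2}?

3

Pass to coordinate vectors with respect to the basis {E₁₁, E₁₂, E₂₁, E₂₂}.
Row-reduce the 4×4 matrix with these as rows.
Reduction leaves 3 leading entries, giving rank 3.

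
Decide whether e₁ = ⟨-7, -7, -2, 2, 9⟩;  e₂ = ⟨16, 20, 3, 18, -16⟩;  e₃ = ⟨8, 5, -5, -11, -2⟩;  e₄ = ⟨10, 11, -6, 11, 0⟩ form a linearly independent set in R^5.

linearly dependent

Row-reduce the matrix whose columns are e₁, e₂, e₃, e₄.
The reduction yields 3 nonzero rows, so the rank is 3.
Since rank 3 < 4, the set is linearly dependent.
Indeed 2e₁ + e₂ + e₃ - e₄ = 0.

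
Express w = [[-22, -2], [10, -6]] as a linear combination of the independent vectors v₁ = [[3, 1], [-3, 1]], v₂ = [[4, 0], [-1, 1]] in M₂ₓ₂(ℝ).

Take coordinate vectors relative to {E₁₁, E₁₂, E₂₁, E₂₂}.
Solve the system with v₁, v₂ as columns and w as the right-hand side.
Row-reducing the augmented matrix gives the unique coefficients (a₁, a₂) = (-2, -4).

w = -2v₁ - 4v₂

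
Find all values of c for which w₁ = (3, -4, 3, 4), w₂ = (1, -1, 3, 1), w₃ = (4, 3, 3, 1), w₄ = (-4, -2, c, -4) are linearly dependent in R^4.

c = 57/2

The set is linearly dependent precisely when det[w₁; w₂; w₃; w₄] = 0.
Cofactor expansion gives det = 114 - 4*c.
This vanishes exactly when c = 57/2.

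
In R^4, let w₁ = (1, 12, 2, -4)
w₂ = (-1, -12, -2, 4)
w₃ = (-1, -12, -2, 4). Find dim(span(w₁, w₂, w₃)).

Put the 4×3 matrix [w₁|w₂|w₃] into echelon form.
Exactly 1 pivot survives; hence the rank is 1.

1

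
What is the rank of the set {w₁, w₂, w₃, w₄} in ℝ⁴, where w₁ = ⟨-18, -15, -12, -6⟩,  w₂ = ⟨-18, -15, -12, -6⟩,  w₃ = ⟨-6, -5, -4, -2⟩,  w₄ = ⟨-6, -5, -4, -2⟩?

Put the 4×4 matrix [w₁|w₂|w₃|w₄] into echelon form.
Exactly 1 pivot survives; hence the rank is 1.

rank 1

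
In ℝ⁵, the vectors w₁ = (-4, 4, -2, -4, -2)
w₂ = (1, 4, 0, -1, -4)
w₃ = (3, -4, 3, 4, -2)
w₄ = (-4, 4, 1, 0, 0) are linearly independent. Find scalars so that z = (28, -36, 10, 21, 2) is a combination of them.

z = -2w₁ - w₂ + 3w₃ - 3w₄

Set up the augmented matrix [w₁ | w₂ | w₃ | w₄ | z] and row-reduce.
The system has the unique solution (α₁, …, α₄) = (-2, -1, 3, -3).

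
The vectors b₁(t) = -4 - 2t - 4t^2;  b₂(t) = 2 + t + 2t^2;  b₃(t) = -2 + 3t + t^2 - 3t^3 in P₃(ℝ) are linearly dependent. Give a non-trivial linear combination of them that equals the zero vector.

b₁ + 2b₂ = 0

Write each element as a vector in ℝ⁴ using {1, t, …, t^3}.
Write the vectors as columns of a matrix and find a nonzero vector in its null space.
One solution (up to scaling) is (1, 2, 0).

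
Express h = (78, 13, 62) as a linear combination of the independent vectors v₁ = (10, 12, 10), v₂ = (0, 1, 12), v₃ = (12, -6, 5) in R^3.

Solve the system with v₁, v₂, v₃ as columns and h as the right-hand side.
The system has the unique solution (c₁, c₂, c₃) = (3, 1, 4).

h = 3v₁ + v₂ + 4v₃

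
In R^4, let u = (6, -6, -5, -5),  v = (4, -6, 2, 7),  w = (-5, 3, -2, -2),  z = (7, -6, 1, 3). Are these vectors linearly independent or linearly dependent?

linearly independent

The matrix [u|v|w|z] has determinant 51.
A nonzero determinant means the columns are linearly independent.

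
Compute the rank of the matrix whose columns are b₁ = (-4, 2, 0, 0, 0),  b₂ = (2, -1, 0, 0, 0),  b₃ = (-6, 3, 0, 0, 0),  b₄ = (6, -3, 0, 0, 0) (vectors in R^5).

1

Put the 5×4 matrix [b₁|b₂|b₃|b₄] into echelon form.
Reduction leaves 1 leading entry, giving rank 1.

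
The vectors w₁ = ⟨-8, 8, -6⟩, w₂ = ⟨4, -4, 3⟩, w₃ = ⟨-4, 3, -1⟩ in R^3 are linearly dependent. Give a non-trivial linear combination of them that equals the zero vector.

w₁ + 2w₂ = 0

Set up α₁w₁ + … + α₃w₃ = 0 and solve the homogeneous system.
The free variable yields coefficients (1, 2, 0) (any nonzero multiple also works).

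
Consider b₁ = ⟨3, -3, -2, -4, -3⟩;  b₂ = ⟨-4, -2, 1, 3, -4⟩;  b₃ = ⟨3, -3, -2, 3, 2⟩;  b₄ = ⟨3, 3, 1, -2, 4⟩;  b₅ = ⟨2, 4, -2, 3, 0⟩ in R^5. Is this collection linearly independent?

Place the vectors as rows of a 5×5 matrix and reduce to echelon form.
The reduction yields 5 nonzero rows, so the rank is 5.
Since rank = 5 (the number of vectors), the set is linearly independent.

linearly independent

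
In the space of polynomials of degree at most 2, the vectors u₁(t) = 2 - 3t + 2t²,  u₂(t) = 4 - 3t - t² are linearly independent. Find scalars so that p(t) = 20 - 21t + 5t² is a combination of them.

Identify each element with its coordinate vector in ℝ³ via {1, t, t²}.
Since u₁, u₂ are independent, the coefficients expressing p are uniquely determined by a linear system.
Row-reducing the augmented matrix gives the unique coefficients (α₁, α₂) = (4, 3).

p = 4u₁ + 3u₂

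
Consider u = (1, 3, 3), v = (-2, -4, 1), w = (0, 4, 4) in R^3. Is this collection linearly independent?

linearly independent

Place the vectors as rows of a 3×3 matrix and reduce to echelon form.
The reduction yields 3 nonzero rows, so the rank is 3.
Since rank = 3 (the number of vectors), the set is linearly independent.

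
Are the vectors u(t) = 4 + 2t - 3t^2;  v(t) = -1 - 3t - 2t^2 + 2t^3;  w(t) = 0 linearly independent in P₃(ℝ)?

linearly dependent

Take coordinates with respect to the standard basis {1, t, …, t^3}.
One of the vectors is the zero vector, so the set is linearly dependent.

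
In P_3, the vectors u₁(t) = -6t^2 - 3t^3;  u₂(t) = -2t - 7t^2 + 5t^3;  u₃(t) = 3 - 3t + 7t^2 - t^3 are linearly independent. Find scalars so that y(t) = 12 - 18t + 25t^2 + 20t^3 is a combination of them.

y = -3u₁ + 3u₂ + 4u₃

Take coordinate vectors relative to {1, t, …, t^3}.
Set up the augmented matrix [u₁ | u₂ | u₃ | y] and row-reduce.
Back-substitution yields (a₁, a₂, a₃) = (-3, 3, 4).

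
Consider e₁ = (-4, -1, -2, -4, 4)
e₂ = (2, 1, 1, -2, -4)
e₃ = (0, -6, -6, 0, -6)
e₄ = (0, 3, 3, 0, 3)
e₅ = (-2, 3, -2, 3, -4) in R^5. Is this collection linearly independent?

linearly dependent

One vector is a scalar multiple of another, so the set is dependent.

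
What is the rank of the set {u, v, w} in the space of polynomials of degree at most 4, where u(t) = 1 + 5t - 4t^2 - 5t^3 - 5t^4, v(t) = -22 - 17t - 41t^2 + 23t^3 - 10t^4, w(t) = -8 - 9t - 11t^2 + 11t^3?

Use coordinates relative to {1, t, …, t^4}.
Row-reduce the 3×5 matrix with these as rows.
Reduction leaves 2 leading entries, giving rank 2.

rank 2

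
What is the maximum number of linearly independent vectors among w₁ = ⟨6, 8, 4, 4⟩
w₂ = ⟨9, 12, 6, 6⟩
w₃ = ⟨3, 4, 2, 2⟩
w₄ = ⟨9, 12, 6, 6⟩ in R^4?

Form the matrix with w₁, w₂, w₃, w₄ as columns and reduce.
Exactly 1 pivot survives; hence the rank is 1.

1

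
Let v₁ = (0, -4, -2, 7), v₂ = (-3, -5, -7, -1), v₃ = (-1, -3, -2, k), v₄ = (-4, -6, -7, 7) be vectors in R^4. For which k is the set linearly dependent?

Dependence holds iff the 4×4 matrix [v₁ v₂ v₃ v₄] is singular.
Expanding, det = 24*k - 162.
This vanishes exactly when k = 27/4.

k = 27/4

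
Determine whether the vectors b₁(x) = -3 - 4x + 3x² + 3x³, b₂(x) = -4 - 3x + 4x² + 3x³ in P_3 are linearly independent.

Write each element as a coordinate vector in ℝ⁴ using {1, x, …, x³}.
Row-reduce the matrix whose columns are b₁, b₂.
The reduction yields 2 nonzero rows, so the rank is 2.
Since rank = 2 (the number of vectors), the set is linearly independent.

linearly independent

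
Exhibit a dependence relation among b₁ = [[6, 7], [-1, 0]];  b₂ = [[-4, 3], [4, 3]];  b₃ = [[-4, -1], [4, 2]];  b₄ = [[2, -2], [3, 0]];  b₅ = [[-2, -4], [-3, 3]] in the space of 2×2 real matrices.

Pass to coordinate vectors relative to the basis {E₁₁, E₁₂, E₂₁, E₂₂}.
Solve the homogeneous system with b₁, b₂, b₃, b₄, b₅ as columns by row-reducing the coefficient matrix.
A generator of the null space is (1, -2, 3, -1, 0).

b₁ - 2b₂ + 3b₃ - b₄ = 0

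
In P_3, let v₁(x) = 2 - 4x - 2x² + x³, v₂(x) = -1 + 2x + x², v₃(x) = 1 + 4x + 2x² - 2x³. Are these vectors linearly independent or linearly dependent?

linearly independent

Take coordinates with respect to the standard basis {1, x, …, x³}.
Place the vectors as rows of a 3×4 matrix and reduce to echelon form.
The reduction yields 3 nonzero rows, so the rank is 3.
Since rank = 3 (the number of vectors), the set is linearly independent.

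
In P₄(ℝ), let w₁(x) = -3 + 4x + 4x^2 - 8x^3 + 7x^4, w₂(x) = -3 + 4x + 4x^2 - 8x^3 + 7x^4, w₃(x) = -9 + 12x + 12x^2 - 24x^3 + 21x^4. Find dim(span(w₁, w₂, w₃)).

Use coordinates relative to {1, x, …, x^4}.
Form the matrix with w₁, w₂, w₃ as columns and reduce.
Reduction leaves 1 leading entry, giving rank 1.

dim = 1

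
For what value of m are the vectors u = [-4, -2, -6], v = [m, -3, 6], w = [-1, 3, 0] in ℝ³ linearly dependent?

m = 17/3

Dependence holds iff the 3×3 matrix [u v w] is singular.
Cofactor expansion gives det = 102 - 18*m.
Setting this to zero gives m = 17/3.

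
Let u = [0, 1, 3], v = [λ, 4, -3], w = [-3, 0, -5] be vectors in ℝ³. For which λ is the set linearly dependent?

The set is linearly dependent precisely when det[u; v; w] = 0.
Expanding, det = 5*λ + 45.
Solving 5*λ + 45 = 0 yields λ = -9.

λ = -9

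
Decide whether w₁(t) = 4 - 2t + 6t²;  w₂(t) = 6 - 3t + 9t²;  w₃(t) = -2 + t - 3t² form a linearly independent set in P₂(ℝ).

Write each element as a coordinate vector in ℝ³ using {1, t, t²}.
Place the vectors as rows of a 3×3 matrix and reduce to echelon form.
The reduction yields 1 nonzero row, so the rank is 1.
Since rank 1 < 3, the set is linearly dependent.
Indeed 3w₁ - 2w₂ = 0.

linearly dependent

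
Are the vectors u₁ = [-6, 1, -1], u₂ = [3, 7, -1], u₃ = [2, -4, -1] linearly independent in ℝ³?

Form the 3×3 matrix with these as columns; its determinant is 93.
A nonzero determinant means the columns are linearly independent.

linearly independent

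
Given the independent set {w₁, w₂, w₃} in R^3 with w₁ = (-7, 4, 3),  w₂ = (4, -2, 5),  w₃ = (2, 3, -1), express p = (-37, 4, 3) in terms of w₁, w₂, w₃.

p = 3w₁ - 2w₂ - 4w₃

Write p = c₁w₁ + … + c₃w₃ and equate components.
The system has the unique solution (c₁, c₂, c₃) = (3, -2, -4).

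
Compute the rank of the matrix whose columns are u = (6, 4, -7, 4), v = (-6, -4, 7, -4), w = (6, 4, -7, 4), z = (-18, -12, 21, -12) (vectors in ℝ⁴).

1

Apply Gaussian elimination to the matrix whose rows are u, v, w, z.
The echelon form has 1 nonzero row, so the rank is 1.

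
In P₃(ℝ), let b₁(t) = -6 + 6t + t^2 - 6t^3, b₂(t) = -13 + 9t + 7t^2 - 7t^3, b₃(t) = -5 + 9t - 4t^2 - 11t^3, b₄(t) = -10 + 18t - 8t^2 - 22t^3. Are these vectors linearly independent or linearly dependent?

Take coordinates with respect to the standard basis {1, t, …, t^3}.
One vector is a scalar multiple of another, so the set is dependent.

linearly dependent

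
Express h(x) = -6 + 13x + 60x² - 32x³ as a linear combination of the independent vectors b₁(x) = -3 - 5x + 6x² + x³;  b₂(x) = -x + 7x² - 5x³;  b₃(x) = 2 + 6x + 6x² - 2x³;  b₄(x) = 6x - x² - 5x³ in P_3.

Work in coordinates with respect to the standard basis {1, x, …, x³}.
Set up the augmented matrix [b₁ | b₂ | b₃ | b₄ | h] and row-reduce.
Row-reducing the augmented matrix gives the unique coefficients (c₁, …, c₄) = (4, 3, 3, 3).

h = 4b₁ + 3b₂ + 3b₃ + 3b₄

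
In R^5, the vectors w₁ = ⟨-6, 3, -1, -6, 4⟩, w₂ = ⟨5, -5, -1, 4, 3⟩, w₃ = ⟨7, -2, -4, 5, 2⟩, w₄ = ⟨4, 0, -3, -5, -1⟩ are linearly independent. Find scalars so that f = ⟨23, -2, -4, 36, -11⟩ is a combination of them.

f = -3w₁ - 3w₂ + 4w₃ - 2w₄

Since w₁, w₂, w₃, w₄ are independent, the coefficients expressing f are uniquely determined by a linear system.
Back-substitution yields (a₁, …, a₄) = (-3, -3, 4, -2).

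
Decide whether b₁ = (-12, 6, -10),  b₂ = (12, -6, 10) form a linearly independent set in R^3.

Place the vectors as rows of a 2×3 matrix and reduce to echelon form.
The reduction yields 1 nonzero row, so the rank is 1.
Since rank 1 < 2, the set is linearly dependent.
Indeed b₁ + b₂ = 0.

linearly dependent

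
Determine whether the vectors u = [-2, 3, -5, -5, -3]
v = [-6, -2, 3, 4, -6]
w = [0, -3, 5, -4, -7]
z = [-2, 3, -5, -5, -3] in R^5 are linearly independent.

Two of the vectors are equal, giving an immediate dependence.

linearly dependent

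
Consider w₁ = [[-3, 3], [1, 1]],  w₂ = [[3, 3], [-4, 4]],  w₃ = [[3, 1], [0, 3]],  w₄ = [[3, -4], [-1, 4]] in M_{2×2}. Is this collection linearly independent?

linearly independent

Write each element as a coordinate vector in ℝ⁴ using {E₁₁, E₁₂, E₂₁, E₂₂}.
Row-reduce the matrix whose columns are w₁, w₂, w₃, w₄.
The reduction yields 4 nonzero rows, so the rank is 4.
Since rank = 4 (the number of vectors), the set is linearly independent.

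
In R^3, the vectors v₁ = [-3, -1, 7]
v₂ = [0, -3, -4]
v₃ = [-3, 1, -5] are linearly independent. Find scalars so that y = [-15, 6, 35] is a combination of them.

y = 4v₁ - 3v₂ + v₃

Since v₁, v₂, v₃ are independent, the coefficients expressing y are uniquely determined by a linear system.
The system has the unique solution (a₁, a₂, a₃) = (4, -3, 1).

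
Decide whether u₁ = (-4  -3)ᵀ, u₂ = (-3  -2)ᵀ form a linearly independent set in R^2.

linearly independent

The matrix [u₁|u₂] has determinant -1.
A nonzero determinant means the columns are linearly independent.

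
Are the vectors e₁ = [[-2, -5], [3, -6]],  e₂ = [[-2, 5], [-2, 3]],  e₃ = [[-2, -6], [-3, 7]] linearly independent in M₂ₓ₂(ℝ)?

Take coordinates with respect to the standard basis {E₁₁, E₁₂, E₂₁, E₂₂}.
Place the vectors as rows of a 3×4 matrix and reduce to echelon form.
The reduction yields 3 nonzero rows, so the rank is 3.
Since rank = 3 (the number of vectors), the set is linearly independent.

linearly independent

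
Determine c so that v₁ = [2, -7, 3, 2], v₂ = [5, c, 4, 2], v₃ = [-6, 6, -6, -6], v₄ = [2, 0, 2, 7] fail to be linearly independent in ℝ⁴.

c = -6/5

The set is linearly dependent precisely when det[v₁; v₂; v₃; v₄] = 0.
Expanding, det = 30*c + 36.
This vanishes exactly when c = -6/5.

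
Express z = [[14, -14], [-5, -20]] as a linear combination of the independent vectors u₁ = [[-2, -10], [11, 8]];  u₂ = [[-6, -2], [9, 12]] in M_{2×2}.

z = 2u₁ - 3u₂

Work in coordinates with respect to the standard basis {E₁₁, E₁₂, E₂₁, E₂₂}.
Set up the augmented matrix [u₁ | u₂ | z] and row-reduce.
Back-substitution yields (α₁, α₂) = (2, -3).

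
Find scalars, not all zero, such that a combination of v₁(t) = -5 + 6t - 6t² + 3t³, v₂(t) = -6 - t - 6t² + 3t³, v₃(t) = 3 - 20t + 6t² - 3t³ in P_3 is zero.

Write each element as a vector in ℝ⁴ using {1, t, …, t³}.
Solve the homogeneous system with v₁, v₂, v₃ as columns by row-reducing the coefficient matrix.
One solution (up to scaling) is (3, -2, 1).

3v₁ - 2v₂ + v₃ = 0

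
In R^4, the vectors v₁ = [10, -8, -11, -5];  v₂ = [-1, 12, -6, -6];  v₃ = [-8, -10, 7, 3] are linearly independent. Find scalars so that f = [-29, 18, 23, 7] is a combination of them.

Solve the system with v₁, v₂, v₃ as columns and f as the right-hand side.
Back-substitution yields (a₁, a₂, a₃) = (-2, 1, 1).

f = -2v₁ + v₂ + v₃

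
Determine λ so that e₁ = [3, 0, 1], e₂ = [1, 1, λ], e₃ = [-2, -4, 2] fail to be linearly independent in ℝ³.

λ = -1/3

The set is linearly dependent precisely when det[e₁; e₂; e₃] = 0.
The determinant works out to 12*λ + 4.
This vanishes exactly when λ = -1/3.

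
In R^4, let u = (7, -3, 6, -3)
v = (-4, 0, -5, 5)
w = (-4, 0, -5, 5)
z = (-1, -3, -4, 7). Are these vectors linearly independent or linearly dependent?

Form the 4×4 matrix with these as columns; its determinant is 0.
A zero determinant means the columns are linearly dependent.
Indeed v - w = 0.

linearly dependent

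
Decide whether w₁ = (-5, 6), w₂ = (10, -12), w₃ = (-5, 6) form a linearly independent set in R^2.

linearly dependent

There are 3 vectors in a 2-dimensional space, so they cannot be linearly independent.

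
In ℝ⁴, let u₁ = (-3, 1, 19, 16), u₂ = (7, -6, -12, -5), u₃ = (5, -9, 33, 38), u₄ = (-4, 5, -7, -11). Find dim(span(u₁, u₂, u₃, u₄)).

Apply Gaussian elimination to the matrix whose rows are u₁, u₂, u₃, u₄.
The echelon form has 2 nonzero rows, so the rank is 2.

2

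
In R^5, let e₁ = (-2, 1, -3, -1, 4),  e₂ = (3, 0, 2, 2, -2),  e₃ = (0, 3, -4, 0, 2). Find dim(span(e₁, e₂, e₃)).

3

Put the 5×3 matrix [e₁|e₂|e₃] into echelon form.
Exactly 3 pivots survive; hence the rank is 3.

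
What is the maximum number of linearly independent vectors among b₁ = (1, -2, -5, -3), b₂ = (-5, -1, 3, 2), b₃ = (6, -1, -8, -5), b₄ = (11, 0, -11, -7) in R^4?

Put the 4×4 matrix [b₁|b₂|b₃|b₄] into echelon form.
Reduction leaves 2 leading entries, giving rank 2.

2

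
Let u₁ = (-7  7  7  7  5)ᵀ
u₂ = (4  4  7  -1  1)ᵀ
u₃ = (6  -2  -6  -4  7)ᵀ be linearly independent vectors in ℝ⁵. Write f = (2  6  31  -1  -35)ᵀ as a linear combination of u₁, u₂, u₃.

Set up the augmented matrix [u₁ | u₂ | u₃ | f] and row-reduce.
Row-reducing the augmented matrix gives the unique coefficients (α₁, α₂, α₃) = (-2, 3, -4).

f = -2u₁ + 3u₂ - 4u₃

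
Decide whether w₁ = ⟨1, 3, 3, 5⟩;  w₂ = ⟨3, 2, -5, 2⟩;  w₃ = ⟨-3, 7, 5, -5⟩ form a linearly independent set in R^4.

linearly independent

Row-reduce the matrix whose columns are w₁, w₂, w₃.
The reduction yields 3 nonzero rows, so the rank is 3.
Since rank = 3 (the number of vectors), the set is linearly independent.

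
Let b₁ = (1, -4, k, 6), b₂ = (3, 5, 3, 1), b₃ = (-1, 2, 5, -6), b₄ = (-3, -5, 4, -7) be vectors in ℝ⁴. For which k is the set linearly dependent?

k = -14/3

The vectors are dependent exactly when the determinant of the matrix with rows b₁, b₂, b₃, b₄ vanishes.
Cofactor expansion gives det = -66*k - 308.
This vanishes exactly when k = -14/3.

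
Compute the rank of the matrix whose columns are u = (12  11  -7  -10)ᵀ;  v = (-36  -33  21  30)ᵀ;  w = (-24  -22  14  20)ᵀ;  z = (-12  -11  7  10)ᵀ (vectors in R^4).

Put the 4×4 matrix [u|v|w|z] into echelon form.
There is 1 pivot column, so rank = 1.

rank 1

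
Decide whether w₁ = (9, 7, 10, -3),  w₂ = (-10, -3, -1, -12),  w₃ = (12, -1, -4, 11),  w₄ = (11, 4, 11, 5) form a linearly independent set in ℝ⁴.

Place the vectors as rows of a 4×4 matrix and reduce to echelon form.
The reduction yields 4 nonzero rows, so the rank is 4.
Since rank = 4 (the number of vectors), the set is linearly independent.

linearly independent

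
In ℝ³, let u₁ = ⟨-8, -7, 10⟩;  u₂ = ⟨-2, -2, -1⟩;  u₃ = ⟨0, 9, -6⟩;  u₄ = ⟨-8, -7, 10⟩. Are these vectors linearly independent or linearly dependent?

There are 4 vectors in a 3-dimensional space, so they cannot be linearly independent.

linearly dependent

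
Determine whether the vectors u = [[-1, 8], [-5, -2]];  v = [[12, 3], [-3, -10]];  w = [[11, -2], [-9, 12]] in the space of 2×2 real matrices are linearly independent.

linearly independent

Take coordinates with respect to the standard basis {E₁₁, E₁₂, E₂₁, E₂₂}.
Place the vectors as rows of a 3×4 matrix and reduce to echelon form.
The reduction yields 3 nonzero rows, so the rank is 3.
Since rank = 3 (the number of vectors), the set is linearly independent.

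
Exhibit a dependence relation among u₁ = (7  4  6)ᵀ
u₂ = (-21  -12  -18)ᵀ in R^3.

Set up α₁u₁ + α₂u₂ = 0 and solve the homogeneous system.
The free variable yields coefficients (3, 1) (any nonzero multiple also works).

3u₁ + u₂ = 0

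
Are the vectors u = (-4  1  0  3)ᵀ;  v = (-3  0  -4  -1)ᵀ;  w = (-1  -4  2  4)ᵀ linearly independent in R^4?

Row-reduce the matrix whose columns are u, v, w.
The reduction yields 3 nonzero rows, so the rank is 3.
Since rank = 3 (the number of vectors), the set is linearly independent.

linearly independent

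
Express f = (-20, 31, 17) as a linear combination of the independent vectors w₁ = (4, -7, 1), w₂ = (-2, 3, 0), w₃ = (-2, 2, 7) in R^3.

Solve the system with w₁, w₂, w₃ as columns and f as the right-hand side.
Row-reducing the augmented matrix gives the unique coefficients (c₁, c₂, c₃) = (-4, -1, 3).

f = -4w₁ - w₂ + 3w₃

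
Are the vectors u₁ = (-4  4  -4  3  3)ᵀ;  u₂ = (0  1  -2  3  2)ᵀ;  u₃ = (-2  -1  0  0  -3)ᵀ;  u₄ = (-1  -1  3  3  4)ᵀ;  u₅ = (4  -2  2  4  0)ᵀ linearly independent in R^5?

linearly independent

Form the 5×5 matrix with these as columns; its determinant is -584.
A nonzero determinant means the columns are linearly independent.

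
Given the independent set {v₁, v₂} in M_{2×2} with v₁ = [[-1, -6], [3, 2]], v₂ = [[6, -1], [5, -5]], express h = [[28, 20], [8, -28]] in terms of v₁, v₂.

Take coordinate vectors relative to {E₁₁, E₁₂, E₂₁, E₂₂}.
Set up the augmented matrix [v₁ | v₂ | h] and row-reduce.
Row-reducing the augmented matrix gives the unique coefficients (α₁, α₂) = (-4, 4).

h = -4v₁ + 4v₂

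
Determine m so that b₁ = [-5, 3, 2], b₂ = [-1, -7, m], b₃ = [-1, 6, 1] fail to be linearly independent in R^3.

The vectors are dependent exactly when the determinant of the matrix with rows b₁, b₂, b₃ vanishes.
Expanding, det = 27*m + 12.
Setting this to zero gives m = -4/9.

m = -4/9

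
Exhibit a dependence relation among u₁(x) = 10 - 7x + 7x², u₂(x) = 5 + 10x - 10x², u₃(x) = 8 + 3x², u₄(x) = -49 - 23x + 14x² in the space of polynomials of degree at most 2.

u₁ + 3u₂ + 3u₃ + u₄ = 0

Take coordinates with respect to {1, x, x²}.
Set up α₁u₁ + … + α₄u₄ = 0 and solve the homogeneous system.
One solution (up to scaling) is (1, 3, 3, 1).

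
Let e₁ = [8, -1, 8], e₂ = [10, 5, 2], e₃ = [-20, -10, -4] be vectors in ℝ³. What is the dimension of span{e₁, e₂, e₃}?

2

Apply Gaussian elimination to the matrix whose rows are e₁, e₂, e₃.
Exactly 2 pivots survive; hence the rank is 2.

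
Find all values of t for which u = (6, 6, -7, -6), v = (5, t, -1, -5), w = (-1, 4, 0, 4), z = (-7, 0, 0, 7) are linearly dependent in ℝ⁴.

t = 6/7

Dependence holds iff the 4×4 matrix [u v w z] is singular.
The determinant works out to 147*t - 126.
This vanishes exactly when t = 6/7.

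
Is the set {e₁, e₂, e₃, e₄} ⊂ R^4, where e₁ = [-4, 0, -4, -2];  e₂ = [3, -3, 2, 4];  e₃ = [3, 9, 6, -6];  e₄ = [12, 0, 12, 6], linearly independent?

linearly dependent

One vector is a scalar multiple of another, so the set is dependent.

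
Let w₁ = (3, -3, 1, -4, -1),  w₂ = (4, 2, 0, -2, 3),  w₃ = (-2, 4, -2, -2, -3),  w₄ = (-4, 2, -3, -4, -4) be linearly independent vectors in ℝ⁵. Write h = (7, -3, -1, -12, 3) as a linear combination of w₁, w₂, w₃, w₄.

h = w₁ + 2w₂ - 2w₃ + 2w₄

Solve the system with w₁, w₂, w₃, w₄ as columns and h as the right-hand side.
Row-reducing the augmented matrix gives the unique coefficients (α₁, …, α₄) = (1, 2, -2, 2).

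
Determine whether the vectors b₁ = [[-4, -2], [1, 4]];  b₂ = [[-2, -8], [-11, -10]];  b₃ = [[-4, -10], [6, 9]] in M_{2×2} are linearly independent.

linearly independent

Write each element as a coordinate vector in ℝ⁴ using {E₁₁, E₁₂, E₂₁, E₂₂}.
Place the vectors as rows of a 3×4 matrix and reduce to echelon form.
The reduction yields 3 nonzero rows, so the rank is 3.
Since rank = 3 (the number of vectors), the set is linearly independent.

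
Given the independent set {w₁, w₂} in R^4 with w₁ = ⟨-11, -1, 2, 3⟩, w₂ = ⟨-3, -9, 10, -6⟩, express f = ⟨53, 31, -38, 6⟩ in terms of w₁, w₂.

f = -4w₁ - 3w₂

Set up the augmented matrix [w₁ | w₂ | f] and row-reduce.
Back-substitution yields (c₁, c₂) = (-4, -3).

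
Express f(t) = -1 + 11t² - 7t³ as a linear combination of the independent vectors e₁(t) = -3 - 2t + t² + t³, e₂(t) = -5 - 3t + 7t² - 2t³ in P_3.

Take coordinate vectors relative to {1, t, …, t³}.
Since e₁, e₂ are independent, the coefficients expressing f are uniquely determined by a linear system.
Row-reducing the augmented matrix gives the unique coefficients (c₁, c₂) = (-3, 2).

f = -3e₁ + 2e₂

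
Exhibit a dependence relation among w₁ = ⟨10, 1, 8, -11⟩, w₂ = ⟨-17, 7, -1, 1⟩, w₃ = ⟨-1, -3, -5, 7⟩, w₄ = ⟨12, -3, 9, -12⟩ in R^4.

Solve the homogeneous system with w₁, w₂, w₃, w₄ as columns by row-reducing the coefficient matrix.
One solution (up to scaling) is (2, 1, 3, 0).

2w₁ + w₂ + 3w₃ = 0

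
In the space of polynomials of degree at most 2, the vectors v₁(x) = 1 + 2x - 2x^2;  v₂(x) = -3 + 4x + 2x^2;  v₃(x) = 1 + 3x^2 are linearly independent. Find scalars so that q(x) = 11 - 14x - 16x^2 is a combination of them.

q = v₁ - 4v₂ - 2v₃

Take coordinate vectors relative to {1, x, x^2}.
Since v₁, v₂, v₃ are independent, the coefficients expressing q are uniquely determined by a linear system.
Row-reducing the augmented matrix gives the unique coefficients (α₁, α₂, α₃) = (1, -4, -2).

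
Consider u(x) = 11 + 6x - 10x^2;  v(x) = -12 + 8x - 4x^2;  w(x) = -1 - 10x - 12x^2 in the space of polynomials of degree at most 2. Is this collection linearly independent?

linearly independent

Write each element as a coordinate vector in ℝ³ using {1, x, x^2}.
Row-reduce the matrix whose columns are u, v, w.
The reduction yields 3 nonzero rows, so the rank is 3.
Since rank = 3 (the number of vectors), the set is linearly independent.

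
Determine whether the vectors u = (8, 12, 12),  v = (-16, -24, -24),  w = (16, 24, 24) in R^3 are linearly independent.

linearly dependent

One vector is a scalar multiple of another, so the set is dependent.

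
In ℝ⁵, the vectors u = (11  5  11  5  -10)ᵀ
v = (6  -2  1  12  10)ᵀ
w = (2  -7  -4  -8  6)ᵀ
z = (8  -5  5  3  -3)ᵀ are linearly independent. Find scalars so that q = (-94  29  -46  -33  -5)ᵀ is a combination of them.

Since u, v, w, z are independent, the coefficients expressing q are uniquely determined by a linear system.
Row-reducing the augmented matrix gives the unique coefficients (c₁, …, c₄) = (-4, -3, -4, -3).

q = -4u - 3v - 4w - 3z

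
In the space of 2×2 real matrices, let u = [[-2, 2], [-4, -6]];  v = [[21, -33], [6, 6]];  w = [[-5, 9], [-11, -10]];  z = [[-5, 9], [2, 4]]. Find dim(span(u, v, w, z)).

Pass to coordinate vectors with respect to the basis {E₁₁, E₁₂, E₂₁, E₂₂}.
Put the 4×4 matrix [u|v|w|z] into echelon form.
The echelon form has 3 nonzero rows, so the rank is 3.

3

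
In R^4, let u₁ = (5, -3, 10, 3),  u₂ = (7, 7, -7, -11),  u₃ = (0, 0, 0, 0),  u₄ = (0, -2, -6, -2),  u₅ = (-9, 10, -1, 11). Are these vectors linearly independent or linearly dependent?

There are 5 vectors in a 4-dimensional space, so they cannot be linearly independent.

linearly dependent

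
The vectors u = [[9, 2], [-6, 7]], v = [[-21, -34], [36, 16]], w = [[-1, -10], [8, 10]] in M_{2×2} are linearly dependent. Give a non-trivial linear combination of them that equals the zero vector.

Write each element as a vector in ℝ⁴ using {E₁₁, E₁₂, E₂₁, E₂₂}.
Row-reduce the matrix with u, v, w as columns; the null space gives the coefficients.
The free variable yields coefficients (2, 1, -3) (any nonzero multiple also works).

2u + v - 3w = 0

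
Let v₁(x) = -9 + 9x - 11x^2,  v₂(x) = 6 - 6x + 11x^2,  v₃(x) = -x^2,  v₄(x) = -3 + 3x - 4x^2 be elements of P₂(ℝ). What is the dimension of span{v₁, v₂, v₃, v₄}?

Represent each element by its coordinate vector in ℝ³.
Row-reduce the 4×3 matrix with these as rows.
Reduction leaves 2 leading entries, giving rank 2.
(With 4 elements in a 3-dimensional space the rank is at most 3.)

2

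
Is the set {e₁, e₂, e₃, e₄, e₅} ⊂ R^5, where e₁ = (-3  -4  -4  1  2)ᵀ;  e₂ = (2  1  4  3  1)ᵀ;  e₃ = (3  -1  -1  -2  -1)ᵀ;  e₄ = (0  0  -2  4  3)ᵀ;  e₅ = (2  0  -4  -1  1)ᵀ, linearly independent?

linearly independent

Form the 5×5 matrix with these as columns; its determinant is -261.
A nonzero determinant means the columns are linearly independent.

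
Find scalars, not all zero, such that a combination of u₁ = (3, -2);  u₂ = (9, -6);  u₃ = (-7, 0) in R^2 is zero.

Solve the homogeneous system with u₁, u₂, u₃ as columns by row-reducing the coefficient matrix.
A generator of the null space is (3, -1, 0).

3u₁ - u₂ = 0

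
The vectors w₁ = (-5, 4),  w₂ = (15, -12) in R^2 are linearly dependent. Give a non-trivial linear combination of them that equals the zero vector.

3w₁ + w₂ = 0

Write the vectors as columns of a matrix and find a nonzero vector in its null space.
The free variable yields coefficients (3, 1) (any nonzero multiple also works).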